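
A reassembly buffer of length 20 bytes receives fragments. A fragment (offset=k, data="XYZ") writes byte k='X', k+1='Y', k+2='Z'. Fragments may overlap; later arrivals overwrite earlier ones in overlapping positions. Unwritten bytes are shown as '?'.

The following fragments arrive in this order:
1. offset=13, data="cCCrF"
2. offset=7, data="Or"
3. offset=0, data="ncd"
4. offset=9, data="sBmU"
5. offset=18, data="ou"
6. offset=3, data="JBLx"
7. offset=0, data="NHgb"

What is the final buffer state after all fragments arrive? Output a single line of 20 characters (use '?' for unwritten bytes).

Fragment 1: offset=13 data="cCCrF" -> buffer=?????????????cCCrF??
Fragment 2: offset=7 data="Or" -> buffer=???????Or????cCCrF??
Fragment 3: offset=0 data="ncd" -> buffer=ncd????Or????cCCrF??
Fragment 4: offset=9 data="sBmU" -> buffer=ncd????OrsBmUcCCrF??
Fragment 5: offset=18 data="ou" -> buffer=ncd????OrsBmUcCCrFou
Fragment 6: offset=3 data="JBLx" -> buffer=ncdJBLxOrsBmUcCCrFou
Fragment 7: offset=0 data="NHgb" -> buffer=NHgbBLxOrsBmUcCCrFou

Answer: NHgbBLxOrsBmUcCCrFou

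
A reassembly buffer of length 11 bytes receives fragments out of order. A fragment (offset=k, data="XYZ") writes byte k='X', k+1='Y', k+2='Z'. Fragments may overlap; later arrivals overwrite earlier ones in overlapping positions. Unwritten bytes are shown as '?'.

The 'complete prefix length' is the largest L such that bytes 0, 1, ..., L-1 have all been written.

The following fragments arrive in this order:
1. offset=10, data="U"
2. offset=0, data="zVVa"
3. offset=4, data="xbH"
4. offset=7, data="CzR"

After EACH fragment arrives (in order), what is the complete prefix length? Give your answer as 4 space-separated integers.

Fragment 1: offset=10 data="U" -> buffer=??????????U -> prefix_len=0
Fragment 2: offset=0 data="zVVa" -> buffer=zVVa??????U -> prefix_len=4
Fragment 3: offset=4 data="xbH" -> buffer=zVVaxbH???U -> prefix_len=7
Fragment 4: offset=7 data="CzR" -> buffer=zVVaxbHCzRU -> prefix_len=11

Answer: 0 4 7 11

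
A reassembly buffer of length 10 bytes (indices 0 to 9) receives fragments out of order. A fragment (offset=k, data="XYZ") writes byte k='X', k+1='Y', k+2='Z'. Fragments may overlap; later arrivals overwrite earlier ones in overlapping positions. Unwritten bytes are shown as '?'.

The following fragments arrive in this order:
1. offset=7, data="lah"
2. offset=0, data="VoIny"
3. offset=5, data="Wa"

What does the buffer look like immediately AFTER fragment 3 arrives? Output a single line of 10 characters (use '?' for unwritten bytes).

Fragment 1: offset=7 data="lah" -> buffer=???????lah
Fragment 2: offset=0 data="VoIny" -> buffer=VoIny??lah
Fragment 3: offset=5 data="Wa" -> buffer=VoInyWalah

Answer: VoInyWalah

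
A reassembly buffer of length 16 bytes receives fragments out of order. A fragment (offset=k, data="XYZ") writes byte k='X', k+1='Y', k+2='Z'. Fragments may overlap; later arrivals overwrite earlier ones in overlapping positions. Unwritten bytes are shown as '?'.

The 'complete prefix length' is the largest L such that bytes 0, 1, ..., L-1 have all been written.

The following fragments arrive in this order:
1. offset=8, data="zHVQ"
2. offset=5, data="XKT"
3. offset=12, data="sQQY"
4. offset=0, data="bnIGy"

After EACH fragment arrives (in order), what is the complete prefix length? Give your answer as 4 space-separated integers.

Answer: 0 0 0 16

Derivation:
Fragment 1: offset=8 data="zHVQ" -> buffer=????????zHVQ???? -> prefix_len=0
Fragment 2: offset=5 data="XKT" -> buffer=?????XKTzHVQ???? -> prefix_len=0
Fragment 3: offset=12 data="sQQY" -> buffer=?????XKTzHVQsQQY -> prefix_len=0
Fragment 4: offset=0 data="bnIGy" -> buffer=bnIGyXKTzHVQsQQY -> prefix_len=16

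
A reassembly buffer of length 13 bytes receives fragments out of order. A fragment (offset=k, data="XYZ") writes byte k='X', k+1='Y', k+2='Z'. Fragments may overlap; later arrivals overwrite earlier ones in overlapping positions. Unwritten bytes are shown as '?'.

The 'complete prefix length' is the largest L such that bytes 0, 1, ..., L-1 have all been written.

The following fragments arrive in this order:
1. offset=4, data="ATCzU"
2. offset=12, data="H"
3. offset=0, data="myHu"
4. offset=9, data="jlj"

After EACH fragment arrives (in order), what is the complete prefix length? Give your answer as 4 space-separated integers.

Answer: 0 0 9 13

Derivation:
Fragment 1: offset=4 data="ATCzU" -> buffer=????ATCzU???? -> prefix_len=0
Fragment 2: offset=12 data="H" -> buffer=????ATCzU???H -> prefix_len=0
Fragment 3: offset=0 data="myHu" -> buffer=myHuATCzU???H -> prefix_len=9
Fragment 4: offset=9 data="jlj" -> buffer=myHuATCzUjljH -> prefix_len=13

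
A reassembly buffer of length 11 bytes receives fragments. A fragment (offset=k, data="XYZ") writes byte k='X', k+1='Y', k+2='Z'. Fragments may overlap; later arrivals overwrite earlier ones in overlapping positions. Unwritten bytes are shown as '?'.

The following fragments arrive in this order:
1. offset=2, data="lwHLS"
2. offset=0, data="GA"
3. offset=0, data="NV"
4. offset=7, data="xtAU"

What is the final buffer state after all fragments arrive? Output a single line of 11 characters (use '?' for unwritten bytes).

Fragment 1: offset=2 data="lwHLS" -> buffer=??lwHLS????
Fragment 2: offset=0 data="GA" -> buffer=GAlwHLS????
Fragment 3: offset=0 data="NV" -> buffer=NVlwHLS????
Fragment 4: offset=7 data="xtAU" -> buffer=NVlwHLSxtAU

Answer: NVlwHLSxtAU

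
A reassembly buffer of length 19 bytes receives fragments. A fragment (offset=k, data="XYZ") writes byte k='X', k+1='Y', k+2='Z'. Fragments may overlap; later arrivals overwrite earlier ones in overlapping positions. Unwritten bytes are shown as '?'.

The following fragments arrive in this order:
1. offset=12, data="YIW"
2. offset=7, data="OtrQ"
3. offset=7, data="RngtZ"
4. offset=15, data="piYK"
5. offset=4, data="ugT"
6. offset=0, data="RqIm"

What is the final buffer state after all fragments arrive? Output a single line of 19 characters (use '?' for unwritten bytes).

Fragment 1: offset=12 data="YIW" -> buffer=????????????YIW????
Fragment 2: offset=7 data="OtrQ" -> buffer=???????OtrQ?YIW????
Fragment 3: offset=7 data="RngtZ" -> buffer=???????RngtZYIW????
Fragment 4: offset=15 data="piYK" -> buffer=???????RngtZYIWpiYK
Fragment 5: offset=4 data="ugT" -> buffer=????ugTRngtZYIWpiYK
Fragment 6: offset=0 data="RqIm" -> buffer=RqImugTRngtZYIWpiYK

Answer: RqImugTRngtZYIWpiYK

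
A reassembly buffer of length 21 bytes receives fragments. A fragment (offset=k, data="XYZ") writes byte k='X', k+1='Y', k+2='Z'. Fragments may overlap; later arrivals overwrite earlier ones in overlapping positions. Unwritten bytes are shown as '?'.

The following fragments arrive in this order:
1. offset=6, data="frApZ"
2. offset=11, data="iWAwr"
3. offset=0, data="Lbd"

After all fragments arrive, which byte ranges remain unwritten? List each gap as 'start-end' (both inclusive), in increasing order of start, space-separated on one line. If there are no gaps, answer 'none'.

Answer: 3-5 16-20

Derivation:
Fragment 1: offset=6 len=5
Fragment 2: offset=11 len=5
Fragment 3: offset=0 len=3
Gaps: 3-5 16-20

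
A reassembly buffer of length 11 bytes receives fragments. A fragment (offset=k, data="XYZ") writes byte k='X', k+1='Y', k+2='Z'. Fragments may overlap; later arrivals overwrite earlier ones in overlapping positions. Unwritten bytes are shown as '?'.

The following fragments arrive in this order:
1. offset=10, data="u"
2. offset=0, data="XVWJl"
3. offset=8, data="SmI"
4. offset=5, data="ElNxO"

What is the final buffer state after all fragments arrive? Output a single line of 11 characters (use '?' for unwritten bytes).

Fragment 1: offset=10 data="u" -> buffer=??????????u
Fragment 2: offset=0 data="XVWJl" -> buffer=XVWJl?????u
Fragment 3: offset=8 data="SmI" -> buffer=XVWJl???SmI
Fragment 4: offset=5 data="ElNxO" -> buffer=XVWJlElNxOI

Answer: XVWJlElNxOI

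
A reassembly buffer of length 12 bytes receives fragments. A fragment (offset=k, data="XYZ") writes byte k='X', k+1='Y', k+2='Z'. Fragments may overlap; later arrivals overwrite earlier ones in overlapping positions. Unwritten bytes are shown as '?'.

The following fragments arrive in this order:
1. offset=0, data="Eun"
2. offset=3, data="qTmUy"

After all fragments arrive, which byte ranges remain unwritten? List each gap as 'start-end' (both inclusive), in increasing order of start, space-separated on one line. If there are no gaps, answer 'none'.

Fragment 1: offset=0 len=3
Fragment 2: offset=3 len=5
Gaps: 8-11

Answer: 8-11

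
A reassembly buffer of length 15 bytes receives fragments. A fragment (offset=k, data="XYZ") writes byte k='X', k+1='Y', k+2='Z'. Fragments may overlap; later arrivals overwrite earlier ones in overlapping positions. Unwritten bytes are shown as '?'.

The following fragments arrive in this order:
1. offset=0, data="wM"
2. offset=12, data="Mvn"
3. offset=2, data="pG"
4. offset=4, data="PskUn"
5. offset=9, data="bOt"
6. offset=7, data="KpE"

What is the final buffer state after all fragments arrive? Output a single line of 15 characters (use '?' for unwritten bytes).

Fragment 1: offset=0 data="wM" -> buffer=wM?????????????
Fragment 2: offset=12 data="Mvn" -> buffer=wM??????????Mvn
Fragment 3: offset=2 data="pG" -> buffer=wMpG????????Mvn
Fragment 4: offset=4 data="PskUn" -> buffer=wMpGPskUn???Mvn
Fragment 5: offset=9 data="bOt" -> buffer=wMpGPskUnbOtMvn
Fragment 6: offset=7 data="KpE" -> buffer=wMpGPskKpEOtMvn

Answer: wMpGPskKpEOtMvn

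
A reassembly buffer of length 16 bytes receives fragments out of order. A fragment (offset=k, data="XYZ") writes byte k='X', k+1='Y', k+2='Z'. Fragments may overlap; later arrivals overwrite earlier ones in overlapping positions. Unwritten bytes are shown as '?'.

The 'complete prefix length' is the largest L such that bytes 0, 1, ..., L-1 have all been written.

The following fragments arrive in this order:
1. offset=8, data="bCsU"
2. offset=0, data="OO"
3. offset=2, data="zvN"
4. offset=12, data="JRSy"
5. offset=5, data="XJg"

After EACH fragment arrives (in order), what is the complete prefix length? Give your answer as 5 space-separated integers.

Answer: 0 2 5 5 16

Derivation:
Fragment 1: offset=8 data="bCsU" -> buffer=????????bCsU???? -> prefix_len=0
Fragment 2: offset=0 data="OO" -> buffer=OO??????bCsU???? -> prefix_len=2
Fragment 3: offset=2 data="zvN" -> buffer=OOzvN???bCsU???? -> prefix_len=5
Fragment 4: offset=12 data="JRSy" -> buffer=OOzvN???bCsUJRSy -> prefix_len=5
Fragment 5: offset=5 data="XJg" -> buffer=OOzvNXJgbCsUJRSy -> prefix_len=16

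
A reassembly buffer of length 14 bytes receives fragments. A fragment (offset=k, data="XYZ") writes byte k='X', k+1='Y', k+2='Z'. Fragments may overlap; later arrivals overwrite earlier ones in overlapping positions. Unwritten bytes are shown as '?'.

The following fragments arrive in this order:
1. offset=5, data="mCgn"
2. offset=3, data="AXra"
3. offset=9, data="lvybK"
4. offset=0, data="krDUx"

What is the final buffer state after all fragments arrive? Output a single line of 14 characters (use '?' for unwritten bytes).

Answer: krDUxragnlvybK

Derivation:
Fragment 1: offset=5 data="mCgn" -> buffer=?????mCgn?????
Fragment 2: offset=3 data="AXra" -> buffer=???AXragn?????
Fragment 3: offset=9 data="lvybK" -> buffer=???AXragnlvybK
Fragment 4: offset=0 data="krDUx" -> buffer=krDUxragnlvybK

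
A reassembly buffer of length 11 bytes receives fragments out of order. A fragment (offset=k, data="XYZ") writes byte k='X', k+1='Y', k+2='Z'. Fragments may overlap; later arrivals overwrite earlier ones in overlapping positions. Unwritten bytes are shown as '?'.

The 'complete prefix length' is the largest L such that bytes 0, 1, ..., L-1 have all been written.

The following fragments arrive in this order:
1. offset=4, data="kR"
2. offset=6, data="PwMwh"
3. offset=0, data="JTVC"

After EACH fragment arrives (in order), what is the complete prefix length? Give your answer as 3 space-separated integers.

Answer: 0 0 11

Derivation:
Fragment 1: offset=4 data="kR" -> buffer=????kR????? -> prefix_len=0
Fragment 2: offset=6 data="PwMwh" -> buffer=????kRPwMwh -> prefix_len=0
Fragment 3: offset=0 data="JTVC" -> buffer=JTVCkRPwMwh -> prefix_len=11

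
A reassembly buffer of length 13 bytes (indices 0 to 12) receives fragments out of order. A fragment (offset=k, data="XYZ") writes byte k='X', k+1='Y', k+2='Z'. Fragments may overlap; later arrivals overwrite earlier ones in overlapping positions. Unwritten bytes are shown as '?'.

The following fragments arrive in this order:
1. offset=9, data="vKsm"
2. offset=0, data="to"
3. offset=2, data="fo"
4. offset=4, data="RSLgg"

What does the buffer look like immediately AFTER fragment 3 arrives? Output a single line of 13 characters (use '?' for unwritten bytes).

Answer: tofo?????vKsm

Derivation:
Fragment 1: offset=9 data="vKsm" -> buffer=?????????vKsm
Fragment 2: offset=0 data="to" -> buffer=to???????vKsm
Fragment 3: offset=2 data="fo" -> buffer=tofo?????vKsm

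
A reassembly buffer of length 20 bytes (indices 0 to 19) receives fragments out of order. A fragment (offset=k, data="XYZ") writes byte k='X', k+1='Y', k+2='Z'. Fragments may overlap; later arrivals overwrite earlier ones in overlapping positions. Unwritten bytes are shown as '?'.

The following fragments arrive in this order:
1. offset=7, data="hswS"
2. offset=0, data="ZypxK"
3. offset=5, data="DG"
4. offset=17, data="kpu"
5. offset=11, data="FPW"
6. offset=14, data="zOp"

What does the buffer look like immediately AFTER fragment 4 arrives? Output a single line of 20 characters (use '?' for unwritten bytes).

Fragment 1: offset=7 data="hswS" -> buffer=???????hswS?????????
Fragment 2: offset=0 data="ZypxK" -> buffer=ZypxK??hswS?????????
Fragment 3: offset=5 data="DG" -> buffer=ZypxKDGhswS?????????
Fragment 4: offset=17 data="kpu" -> buffer=ZypxKDGhswS??????kpu

Answer: ZypxKDGhswS??????kpu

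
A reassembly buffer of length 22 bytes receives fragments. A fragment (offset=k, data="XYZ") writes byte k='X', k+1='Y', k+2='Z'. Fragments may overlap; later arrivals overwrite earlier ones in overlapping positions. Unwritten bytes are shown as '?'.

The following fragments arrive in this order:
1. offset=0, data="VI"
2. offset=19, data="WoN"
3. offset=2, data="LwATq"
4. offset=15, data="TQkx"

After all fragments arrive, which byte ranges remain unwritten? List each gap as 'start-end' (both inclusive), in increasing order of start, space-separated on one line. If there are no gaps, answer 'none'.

Answer: 7-14

Derivation:
Fragment 1: offset=0 len=2
Fragment 2: offset=19 len=3
Fragment 3: offset=2 len=5
Fragment 4: offset=15 len=4
Gaps: 7-14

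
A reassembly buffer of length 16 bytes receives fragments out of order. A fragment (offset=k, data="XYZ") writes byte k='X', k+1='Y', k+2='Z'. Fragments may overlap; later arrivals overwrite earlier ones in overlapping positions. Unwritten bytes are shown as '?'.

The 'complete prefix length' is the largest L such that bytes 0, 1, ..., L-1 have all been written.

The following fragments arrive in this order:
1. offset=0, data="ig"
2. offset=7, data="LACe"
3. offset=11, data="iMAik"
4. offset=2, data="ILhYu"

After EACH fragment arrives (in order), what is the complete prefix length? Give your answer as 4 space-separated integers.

Answer: 2 2 2 16

Derivation:
Fragment 1: offset=0 data="ig" -> buffer=ig?????????????? -> prefix_len=2
Fragment 2: offset=7 data="LACe" -> buffer=ig?????LACe????? -> prefix_len=2
Fragment 3: offset=11 data="iMAik" -> buffer=ig?????LACeiMAik -> prefix_len=2
Fragment 4: offset=2 data="ILhYu" -> buffer=igILhYuLACeiMAik -> prefix_len=16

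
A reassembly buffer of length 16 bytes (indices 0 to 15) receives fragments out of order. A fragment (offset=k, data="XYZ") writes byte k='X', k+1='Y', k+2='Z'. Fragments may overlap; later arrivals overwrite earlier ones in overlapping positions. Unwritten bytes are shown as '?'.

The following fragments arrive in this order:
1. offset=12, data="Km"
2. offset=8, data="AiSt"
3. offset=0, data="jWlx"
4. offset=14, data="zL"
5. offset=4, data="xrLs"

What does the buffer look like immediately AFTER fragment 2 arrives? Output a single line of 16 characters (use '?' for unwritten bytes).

Fragment 1: offset=12 data="Km" -> buffer=????????????Km??
Fragment 2: offset=8 data="AiSt" -> buffer=????????AiStKm??

Answer: ????????AiStKm??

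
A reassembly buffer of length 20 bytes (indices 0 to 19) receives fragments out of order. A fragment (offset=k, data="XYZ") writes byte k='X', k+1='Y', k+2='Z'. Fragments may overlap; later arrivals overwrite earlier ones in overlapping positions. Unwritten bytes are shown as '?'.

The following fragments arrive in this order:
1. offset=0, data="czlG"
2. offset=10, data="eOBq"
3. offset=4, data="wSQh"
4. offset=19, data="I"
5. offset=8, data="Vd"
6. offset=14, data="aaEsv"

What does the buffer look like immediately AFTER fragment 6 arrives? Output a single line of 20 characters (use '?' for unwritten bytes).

Fragment 1: offset=0 data="czlG" -> buffer=czlG????????????????
Fragment 2: offset=10 data="eOBq" -> buffer=czlG??????eOBq??????
Fragment 3: offset=4 data="wSQh" -> buffer=czlGwSQh??eOBq??????
Fragment 4: offset=19 data="I" -> buffer=czlGwSQh??eOBq?????I
Fragment 5: offset=8 data="Vd" -> buffer=czlGwSQhVdeOBq?????I
Fragment 6: offset=14 data="aaEsv" -> buffer=czlGwSQhVdeOBqaaEsvI

Answer: czlGwSQhVdeOBqaaEsvI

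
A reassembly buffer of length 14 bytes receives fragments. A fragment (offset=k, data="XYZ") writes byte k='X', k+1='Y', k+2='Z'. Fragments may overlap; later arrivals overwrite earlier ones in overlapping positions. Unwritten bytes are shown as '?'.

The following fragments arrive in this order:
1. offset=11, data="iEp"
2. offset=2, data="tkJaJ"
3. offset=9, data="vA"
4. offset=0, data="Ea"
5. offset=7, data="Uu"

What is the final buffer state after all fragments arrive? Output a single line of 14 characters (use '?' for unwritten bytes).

Answer: EatkJaJUuvAiEp

Derivation:
Fragment 1: offset=11 data="iEp" -> buffer=???????????iEp
Fragment 2: offset=2 data="tkJaJ" -> buffer=??tkJaJ????iEp
Fragment 3: offset=9 data="vA" -> buffer=??tkJaJ??vAiEp
Fragment 4: offset=0 data="Ea" -> buffer=EatkJaJ??vAiEp
Fragment 5: offset=7 data="Uu" -> buffer=EatkJaJUuvAiEp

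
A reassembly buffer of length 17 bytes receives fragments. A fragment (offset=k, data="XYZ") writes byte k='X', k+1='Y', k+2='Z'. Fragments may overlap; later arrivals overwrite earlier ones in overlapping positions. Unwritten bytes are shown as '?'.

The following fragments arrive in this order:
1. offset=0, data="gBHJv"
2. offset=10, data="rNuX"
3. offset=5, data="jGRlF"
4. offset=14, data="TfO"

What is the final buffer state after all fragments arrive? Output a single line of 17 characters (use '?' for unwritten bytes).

Answer: gBHJvjGRlFrNuXTfO

Derivation:
Fragment 1: offset=0 data="gBHJv" -> buffer=gBHJv????????????
Fragment 2: offset=10 data="rNuX" -> buffer=gBHJv?????rNuX???
Fragment 3: offset=5 data="jGRlF" -> buffer=gBHJvjGRlFrNuX???
Fragment 4: offset=14 data="TfO" -> buffer=gBHJvjGRlFrNuXTfO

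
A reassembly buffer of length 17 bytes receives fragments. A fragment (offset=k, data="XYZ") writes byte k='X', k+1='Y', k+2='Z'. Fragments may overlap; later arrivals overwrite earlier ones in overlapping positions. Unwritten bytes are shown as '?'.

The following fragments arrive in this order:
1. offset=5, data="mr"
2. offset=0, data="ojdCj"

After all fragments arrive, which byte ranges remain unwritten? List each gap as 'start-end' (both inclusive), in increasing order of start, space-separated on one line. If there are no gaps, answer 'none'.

Answer: 7-16

Derivation:
Fragment 1: offset=5 len=2
Fragment 2: offset=0 len=5
Gaps: 7-16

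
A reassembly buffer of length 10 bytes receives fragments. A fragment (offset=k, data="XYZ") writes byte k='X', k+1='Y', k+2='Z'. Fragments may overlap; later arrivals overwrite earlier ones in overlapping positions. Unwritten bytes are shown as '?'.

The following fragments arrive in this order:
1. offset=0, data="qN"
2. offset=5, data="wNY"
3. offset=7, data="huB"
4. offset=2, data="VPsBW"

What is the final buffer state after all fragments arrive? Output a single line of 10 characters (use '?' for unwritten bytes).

Answer: qNVPsBWhuB

Derivation:
Fragment 1: offset=0 data="qN" -> buffer=qN????????
Fragment 2: offset=5 data="wNY" -> buffer=qN???wNY??
Fragment 3: offset=7 data="huB" -> buffer=qN???wNhuB
Fragment 4: offset=2 data="VPsBW" -> buffer=qNVPsBWhuB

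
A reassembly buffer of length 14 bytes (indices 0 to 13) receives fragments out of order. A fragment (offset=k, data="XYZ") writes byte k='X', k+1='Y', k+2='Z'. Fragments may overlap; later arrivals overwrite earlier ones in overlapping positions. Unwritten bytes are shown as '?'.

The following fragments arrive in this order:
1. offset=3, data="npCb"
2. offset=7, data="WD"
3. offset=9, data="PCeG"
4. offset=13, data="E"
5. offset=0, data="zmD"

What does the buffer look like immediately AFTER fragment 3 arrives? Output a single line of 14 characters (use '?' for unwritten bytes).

Answer: ???npCbWDPCeG?

Derivation:
Fragment 1: offset=3 data="npCb" -> buffer=???npCb???????
Fragment 2: offset=7 data="WD" -> buffer=???npCbWD?????
Fragment 3: offset=9 data="PCeG" -> buffer=???npCbWDPCeG?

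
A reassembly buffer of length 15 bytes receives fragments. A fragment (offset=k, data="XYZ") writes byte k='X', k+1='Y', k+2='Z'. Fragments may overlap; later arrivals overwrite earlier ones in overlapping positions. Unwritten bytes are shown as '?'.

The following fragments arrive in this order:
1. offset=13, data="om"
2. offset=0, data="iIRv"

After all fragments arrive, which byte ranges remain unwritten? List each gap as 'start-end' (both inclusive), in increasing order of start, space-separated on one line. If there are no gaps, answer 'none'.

Answer: 4-12

Derivation:
Fragment 1: offset=13 len=2
Fragment 2: offset=0 len=4
Gaps: 4-12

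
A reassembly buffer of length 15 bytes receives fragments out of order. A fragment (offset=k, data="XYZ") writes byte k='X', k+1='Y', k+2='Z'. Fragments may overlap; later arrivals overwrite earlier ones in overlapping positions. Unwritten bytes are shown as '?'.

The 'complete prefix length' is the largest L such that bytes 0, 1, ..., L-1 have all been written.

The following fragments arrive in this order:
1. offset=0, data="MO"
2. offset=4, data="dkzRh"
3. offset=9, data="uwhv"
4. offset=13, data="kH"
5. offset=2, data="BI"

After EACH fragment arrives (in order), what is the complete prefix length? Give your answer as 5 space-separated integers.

Fragment 1: offset=0 data="MO" -> buffer=MO????????????? -> prefix_len=2
Fragment 2: offset=4 data="dkzRh" -> buffer=MO??dkzRh?????? -> prefix_len=2
Fragment 3: offset=9 data="uwhv" -> buffer=MO??dkzRhuwhv?? -> prefix_len=2
Fragment 4: offset=13 data="kH" -> buffer=MO??dkzRhuwhvkH -> prefix_len=2
Fragment 5: offset=2 data="BI" -> buffer=MOBIdkzRhuwhvkH -> prefix_len=15

Answer: 2 2 2 2 15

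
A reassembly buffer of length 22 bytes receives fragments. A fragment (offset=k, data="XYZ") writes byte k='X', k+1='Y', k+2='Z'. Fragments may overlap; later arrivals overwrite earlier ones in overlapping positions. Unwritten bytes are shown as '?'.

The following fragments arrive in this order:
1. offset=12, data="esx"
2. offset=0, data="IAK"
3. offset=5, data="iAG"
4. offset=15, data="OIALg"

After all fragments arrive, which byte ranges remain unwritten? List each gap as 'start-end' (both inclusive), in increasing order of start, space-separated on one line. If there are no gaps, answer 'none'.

Answer: 3-4 8-11 20-21

Derivation:
Fragment 1: offset=12 len=3
Fragment 2: offset=0 len=3
Fragment 3: offset=5 len=3
Fragment 4: offset=15 len=5
Gaps: 3-4 8-11 20-21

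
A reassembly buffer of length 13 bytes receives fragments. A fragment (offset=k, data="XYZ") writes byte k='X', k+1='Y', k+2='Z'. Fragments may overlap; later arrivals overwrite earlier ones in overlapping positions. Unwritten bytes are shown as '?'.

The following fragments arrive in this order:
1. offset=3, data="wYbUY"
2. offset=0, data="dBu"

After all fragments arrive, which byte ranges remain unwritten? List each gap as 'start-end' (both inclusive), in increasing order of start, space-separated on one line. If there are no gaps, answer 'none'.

Answer: 8-12

Derivation:
Fragment 1: offset=3 len=5
Fragment 2: offset=0 len=3
Gaps: 8-12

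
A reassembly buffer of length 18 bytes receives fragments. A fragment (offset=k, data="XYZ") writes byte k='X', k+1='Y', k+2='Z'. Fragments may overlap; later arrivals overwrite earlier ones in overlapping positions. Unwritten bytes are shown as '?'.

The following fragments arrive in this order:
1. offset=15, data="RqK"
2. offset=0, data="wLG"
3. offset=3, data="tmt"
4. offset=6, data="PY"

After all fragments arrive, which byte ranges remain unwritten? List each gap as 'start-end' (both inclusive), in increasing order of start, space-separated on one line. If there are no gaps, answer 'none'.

Answer: 8-14

Derivation:
Fragment 1: offset=15 len=3
Fragment 2: offset=0 len=3
Fragment 3: offset=3 len=3
Fragment 4: offset=6 len=2
Gaps: 8-14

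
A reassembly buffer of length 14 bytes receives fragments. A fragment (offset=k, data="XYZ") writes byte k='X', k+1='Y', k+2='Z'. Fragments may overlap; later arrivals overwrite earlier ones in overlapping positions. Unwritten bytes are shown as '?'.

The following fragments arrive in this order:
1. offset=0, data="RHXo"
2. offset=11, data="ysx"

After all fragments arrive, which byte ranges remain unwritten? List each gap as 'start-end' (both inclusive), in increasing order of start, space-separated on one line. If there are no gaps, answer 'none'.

Answer: 4-10

Derivation:
Fragment 1: offset=0 len=4
Fragment 2: offset=11 len=3
Gaps: 4-10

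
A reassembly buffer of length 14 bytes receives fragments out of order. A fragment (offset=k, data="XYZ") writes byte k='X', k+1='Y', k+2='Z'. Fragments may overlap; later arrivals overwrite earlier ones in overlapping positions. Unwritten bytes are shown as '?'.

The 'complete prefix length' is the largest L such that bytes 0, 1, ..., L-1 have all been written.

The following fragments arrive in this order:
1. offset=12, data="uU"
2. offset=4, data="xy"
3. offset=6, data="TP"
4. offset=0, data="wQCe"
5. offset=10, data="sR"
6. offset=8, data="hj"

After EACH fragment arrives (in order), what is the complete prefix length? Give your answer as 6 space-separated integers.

Answer: 0 0 0 8 8 14

Derivation:
Fragment 1: offset=12 data="uU" -> buffer=????????????uU -> prefix_len=0
Fragment 2: offset=4 data="xy" -> buffer=????xy??????uU -> prefix_len=0
Fragment 3: offset=6 data="TP" -> buffer=????xyTP????uU -> prefix_len=0
Fragment 4: offset=0 data="wQCe" -> buffer=wQCexyTP????uU -> prefix_len=8
Fragment 5: offset=10 data="sR" -> buffer=wQCexyTP??sRuU -> prefix_len=8
Fragment 6: offset=8 data="hj" -> buffer=wQCexyTPhjsRuU -> prefix_len=14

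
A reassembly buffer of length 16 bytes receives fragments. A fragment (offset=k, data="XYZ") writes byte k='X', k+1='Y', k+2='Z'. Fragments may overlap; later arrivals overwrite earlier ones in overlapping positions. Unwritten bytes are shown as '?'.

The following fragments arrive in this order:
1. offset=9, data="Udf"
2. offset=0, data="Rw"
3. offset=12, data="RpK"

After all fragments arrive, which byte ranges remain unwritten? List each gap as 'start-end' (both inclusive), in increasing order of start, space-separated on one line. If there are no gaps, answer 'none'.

Answer: 2-8 15-15

Derivation:
Fragment 1: offset=9 len=3
Fragment 2: offset=0 len=2
Fragment 3: offset=12 len=3
Gaps: 2-8 15-15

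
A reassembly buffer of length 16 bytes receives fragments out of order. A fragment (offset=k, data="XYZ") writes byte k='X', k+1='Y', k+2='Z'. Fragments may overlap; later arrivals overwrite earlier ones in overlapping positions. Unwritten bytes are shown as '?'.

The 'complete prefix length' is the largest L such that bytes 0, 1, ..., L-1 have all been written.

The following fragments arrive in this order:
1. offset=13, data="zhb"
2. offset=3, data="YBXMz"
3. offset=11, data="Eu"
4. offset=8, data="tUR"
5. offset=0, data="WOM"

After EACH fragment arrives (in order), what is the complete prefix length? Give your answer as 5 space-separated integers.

Fragment 1: offset=13 data="zhb" -> buffer=?????????????zhb -> prefix_len=0
Fragment 2: offset=3 data="YBXMz" -> buffer=???YBXMz?????zhb -> prefix_len=0
Fragment 3: offset=11 data="Eu" -> buffer=???YBXMz???Euzhb -> prefix_len=0
Fragment 4: offset=8 data="tUR" -> buffer=???YBXMztUREuzhb -> prefix_len=0
Fragment 5: offset=0 data="WOM" -> buffer=WOMYBXMztUREuzhb -> prefix_len=16

Answer: 0 0 0 0 16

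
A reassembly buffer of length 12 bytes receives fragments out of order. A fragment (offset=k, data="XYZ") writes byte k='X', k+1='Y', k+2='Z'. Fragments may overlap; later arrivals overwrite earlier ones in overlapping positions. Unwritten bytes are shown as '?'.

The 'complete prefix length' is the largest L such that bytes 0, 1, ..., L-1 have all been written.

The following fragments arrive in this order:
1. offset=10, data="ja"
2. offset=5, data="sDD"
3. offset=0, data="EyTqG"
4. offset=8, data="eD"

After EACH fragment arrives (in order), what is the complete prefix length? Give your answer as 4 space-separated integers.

Answer: 0 0 8 12

Derivation:
Fragment 1: offset=10 data="ja" -> buffer=??????????ja -> prefix_len=0
Fragment 2: offset=5 data="sDD" -> buffer=?????sDD??ja -> prefix_len=0
Fragment 3: offset=0 data="EyTqG" -> buffer=EyTqGsDD??ja -> prefix_len=8
Fragment 4: offset=8 data="eD" -> buffer=EyTqGsDDeDja -> prefix_len=12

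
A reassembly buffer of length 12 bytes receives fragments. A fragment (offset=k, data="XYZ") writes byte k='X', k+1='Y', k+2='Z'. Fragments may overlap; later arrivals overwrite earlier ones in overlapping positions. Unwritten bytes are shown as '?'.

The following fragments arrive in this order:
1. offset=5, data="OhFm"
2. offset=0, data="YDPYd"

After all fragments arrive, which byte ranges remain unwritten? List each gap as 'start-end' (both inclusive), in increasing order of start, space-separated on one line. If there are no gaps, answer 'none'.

Answer: 9-11

Derivation:
Fragment 1: offset=5 len=4
Fragment 2: offset=0 len=5
Gaps: 9-11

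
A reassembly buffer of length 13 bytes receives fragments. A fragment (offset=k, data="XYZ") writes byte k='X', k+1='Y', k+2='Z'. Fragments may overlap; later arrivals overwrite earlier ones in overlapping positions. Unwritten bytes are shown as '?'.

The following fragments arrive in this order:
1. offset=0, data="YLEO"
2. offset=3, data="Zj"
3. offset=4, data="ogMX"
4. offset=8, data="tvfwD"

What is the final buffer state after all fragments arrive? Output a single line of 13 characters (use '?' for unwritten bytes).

Fragment 1: offset=0 data="YLEO" -> buffer=YLEO?????????
Fragment 2: offset=3 data="Zj" -> buffer=YLEZj????????
Fragment 3: offset=4 data="ogMX" -> buffer=YLEZogMX?????
Fragment 4: offset=8 data="tvfwD" -> buffer=YLEZogMXtvfwD

Answer: YLEZogMXtvfwD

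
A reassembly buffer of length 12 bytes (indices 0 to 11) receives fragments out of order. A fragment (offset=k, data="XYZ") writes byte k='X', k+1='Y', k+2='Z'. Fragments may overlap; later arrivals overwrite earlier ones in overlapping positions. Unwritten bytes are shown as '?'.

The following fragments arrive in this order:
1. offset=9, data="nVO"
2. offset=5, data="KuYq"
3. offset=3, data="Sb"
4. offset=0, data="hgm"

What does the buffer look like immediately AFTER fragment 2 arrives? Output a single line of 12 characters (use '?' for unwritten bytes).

Answer: ?????KuYqnVO

Derivation:
Fragment 1: offset=9 data="nVO" -> buffer=?????????nVO
Fragment 2: offset=5 data="KuYq" -> buffer=?????KuYqnVO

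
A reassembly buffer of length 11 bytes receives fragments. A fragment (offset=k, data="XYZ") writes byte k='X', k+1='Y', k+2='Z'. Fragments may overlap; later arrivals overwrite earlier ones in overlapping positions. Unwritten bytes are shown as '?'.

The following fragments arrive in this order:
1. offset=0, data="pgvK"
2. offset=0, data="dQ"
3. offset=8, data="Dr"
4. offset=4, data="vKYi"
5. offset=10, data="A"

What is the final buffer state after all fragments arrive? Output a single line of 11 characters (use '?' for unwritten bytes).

Fragment 1: offset=0 data="pgvK" -> buffer=pgvK???????
Fragment 2: offset=0 data="dQ" -> buffer=dQvK???????
Fragment 3: offset=8 data="Dr" -> buffer=dQvK????Dr?
Fragment 4: offset=4 data="vKYi" -> buffer=dQvKvKYiDr?
Fragment 5: offset=10 data="A" -> buffer=dQvKvKYiDrA

Answer: dQvKvKYiDrA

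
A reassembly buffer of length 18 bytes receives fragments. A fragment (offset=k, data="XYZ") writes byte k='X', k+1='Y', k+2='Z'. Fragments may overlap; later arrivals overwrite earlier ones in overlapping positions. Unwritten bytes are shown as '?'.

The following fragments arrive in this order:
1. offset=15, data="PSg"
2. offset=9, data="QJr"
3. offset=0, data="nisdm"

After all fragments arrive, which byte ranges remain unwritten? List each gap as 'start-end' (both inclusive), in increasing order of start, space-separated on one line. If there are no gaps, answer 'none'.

Answer: 5-8 12-14

Derivation:
Fragment 1: offset=15 len=3
Fragment 2: offset=9 len=3
Fragment 3: offset=0 len=5
Gaps: 5-8 12-14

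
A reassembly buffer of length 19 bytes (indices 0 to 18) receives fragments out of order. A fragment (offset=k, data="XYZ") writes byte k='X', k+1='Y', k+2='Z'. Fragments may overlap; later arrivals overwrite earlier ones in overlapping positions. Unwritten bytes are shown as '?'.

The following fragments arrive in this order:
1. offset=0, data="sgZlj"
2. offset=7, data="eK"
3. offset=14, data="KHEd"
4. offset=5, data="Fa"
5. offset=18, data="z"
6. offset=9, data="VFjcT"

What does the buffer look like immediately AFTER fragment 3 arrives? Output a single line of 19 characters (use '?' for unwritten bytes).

Fragment 1: offset=0 data="sgZlj" -> buffer=sgZlj??????????????
Fragment 2: offset=7 data="eK" -> buffer=sgZlj??eK??????????
Fragment 3: offset=14 data="KHEd" -> buffer=sgZlj??eK?????KHEd?

Answer: sgZlj??eK?????KHEd?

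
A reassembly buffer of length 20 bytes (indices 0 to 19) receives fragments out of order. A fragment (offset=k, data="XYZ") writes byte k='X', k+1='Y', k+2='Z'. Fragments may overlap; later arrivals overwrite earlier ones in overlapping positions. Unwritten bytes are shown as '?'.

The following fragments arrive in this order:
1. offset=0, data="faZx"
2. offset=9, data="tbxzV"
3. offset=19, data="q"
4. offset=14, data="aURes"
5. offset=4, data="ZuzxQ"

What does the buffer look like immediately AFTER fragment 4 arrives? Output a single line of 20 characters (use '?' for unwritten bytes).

Fragment 1: offset=0 data="faZx" -> buffer=faZx????????????????
Fragment 2: offset=9 data="tbxzV" -> buffer=faZx?????tbxzV??????
Fragment 3: offset=19 data="q" -> buffer=faZx?????tbxzV?????q
Fragment 4: offset=14 data="aURes" -> buffer=faZx?????tbxzVaUResq

Answer: faZx?????tbxzVaUResq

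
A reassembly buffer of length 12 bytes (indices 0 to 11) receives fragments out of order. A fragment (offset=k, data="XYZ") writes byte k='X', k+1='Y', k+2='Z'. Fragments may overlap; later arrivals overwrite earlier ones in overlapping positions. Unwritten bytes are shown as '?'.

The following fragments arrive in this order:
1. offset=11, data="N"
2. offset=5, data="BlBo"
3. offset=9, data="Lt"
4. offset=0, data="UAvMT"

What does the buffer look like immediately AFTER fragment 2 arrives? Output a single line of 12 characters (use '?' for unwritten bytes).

Fragment 1: offset=11 data="N" -> buffer=???????????N
Fragment 2: offset=5 data="BlBo" -> buffer=?????BlBo??N

Answer: ?????BlBo??N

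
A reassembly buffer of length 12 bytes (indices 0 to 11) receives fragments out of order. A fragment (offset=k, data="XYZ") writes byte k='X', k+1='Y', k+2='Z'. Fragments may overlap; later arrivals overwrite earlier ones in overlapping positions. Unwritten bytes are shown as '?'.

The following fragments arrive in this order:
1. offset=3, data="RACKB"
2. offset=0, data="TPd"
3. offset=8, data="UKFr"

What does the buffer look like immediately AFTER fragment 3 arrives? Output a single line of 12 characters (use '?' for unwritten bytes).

Answer: TPdRACKBUKFr

Derivation:
Fragment 1: offset=3 data="RACKB" -> buffer=???RACKB????
Fragment 2: offset=0 data="TPd" -> buffer=TPdRACKB????
Fragment 3: offset=8 data="UKFr" -> buffer=TPdRACKBUKFr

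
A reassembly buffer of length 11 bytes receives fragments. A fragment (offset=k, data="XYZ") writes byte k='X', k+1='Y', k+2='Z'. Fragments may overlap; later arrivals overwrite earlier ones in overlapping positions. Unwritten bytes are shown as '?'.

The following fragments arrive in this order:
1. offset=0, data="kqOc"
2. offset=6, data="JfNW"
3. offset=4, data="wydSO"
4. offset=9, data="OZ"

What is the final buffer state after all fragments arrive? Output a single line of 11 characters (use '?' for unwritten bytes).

Fragment 1: offset=0 data="kqOc" -> buffer=kqOc???????
Fragment 2: offset=6 data="JfNW" -> buffer=kqOc??JfNW?
Fragment 3: offset=4 data="wydSO" -> buffer=kqOcwydSOW?
Fragment 4: offset=9 data="OZ" -> buffer=kqOcwydSOOZ

Answer: kqOcwydSOOZ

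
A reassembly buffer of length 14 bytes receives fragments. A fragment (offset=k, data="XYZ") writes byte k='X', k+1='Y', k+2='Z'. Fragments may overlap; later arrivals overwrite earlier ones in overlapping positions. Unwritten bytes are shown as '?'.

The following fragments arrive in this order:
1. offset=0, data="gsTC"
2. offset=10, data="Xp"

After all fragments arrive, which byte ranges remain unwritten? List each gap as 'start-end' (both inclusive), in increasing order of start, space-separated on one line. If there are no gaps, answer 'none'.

Fragment 1: offset=0 len=4
Fragment 2: offset=10 len=2
Gaps: 4-9 12-13

Answer: 4-9 12-13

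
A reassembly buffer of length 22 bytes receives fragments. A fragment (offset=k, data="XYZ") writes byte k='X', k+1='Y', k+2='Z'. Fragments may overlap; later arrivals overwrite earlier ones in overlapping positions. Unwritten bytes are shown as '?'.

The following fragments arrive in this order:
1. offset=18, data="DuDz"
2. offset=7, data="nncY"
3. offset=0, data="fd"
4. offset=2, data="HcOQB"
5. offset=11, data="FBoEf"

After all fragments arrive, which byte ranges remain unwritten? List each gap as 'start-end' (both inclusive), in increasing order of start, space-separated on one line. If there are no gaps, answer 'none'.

Fragment 1: offset=18 len=4
Fragment 2: offset=7 len=4
Fragment 3: offset=0 len=2
Fragment 4: offset=2 len=5
Fragment 5: offset=11 len=5
Gaps: 16-17

Answer: 16-17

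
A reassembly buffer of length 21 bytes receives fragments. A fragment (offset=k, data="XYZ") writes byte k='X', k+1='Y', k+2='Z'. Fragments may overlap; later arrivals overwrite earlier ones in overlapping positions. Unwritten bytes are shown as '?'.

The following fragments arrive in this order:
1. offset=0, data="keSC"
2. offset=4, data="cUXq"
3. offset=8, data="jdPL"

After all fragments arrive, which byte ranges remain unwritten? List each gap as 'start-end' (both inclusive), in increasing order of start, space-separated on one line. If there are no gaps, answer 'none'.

Fragment 1: offset=0 len=4
Fragment 2: offset=4 len=4
Fragment 3: offset=8 len=4
Gaps: 12-20

Answer: 12-20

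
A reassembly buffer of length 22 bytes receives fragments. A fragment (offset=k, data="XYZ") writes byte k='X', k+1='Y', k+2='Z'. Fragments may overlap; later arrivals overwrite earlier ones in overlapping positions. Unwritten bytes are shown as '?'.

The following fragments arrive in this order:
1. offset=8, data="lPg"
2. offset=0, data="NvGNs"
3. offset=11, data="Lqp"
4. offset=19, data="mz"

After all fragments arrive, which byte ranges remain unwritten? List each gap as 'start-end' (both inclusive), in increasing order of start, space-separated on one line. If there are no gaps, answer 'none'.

Answer: 5-7 14-18 21-21

Derivation:
Fragment 1: offset=8 len=3
Fragment 2: offset=0 len=5
Fragment 3: offset=11 len=3
Fragment 4: offset=19 len=2
Gaps: 5-7 14-18 21-21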